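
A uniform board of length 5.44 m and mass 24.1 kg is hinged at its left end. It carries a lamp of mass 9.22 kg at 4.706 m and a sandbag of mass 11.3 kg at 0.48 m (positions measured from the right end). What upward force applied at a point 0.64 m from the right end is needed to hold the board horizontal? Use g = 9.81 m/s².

About the left end:
Beam weight: 24.1 × 9.81 = 236.4 N down at 2.72 m → arm 2.72 m, τ = 236.4 × 2.72 = 643 N·m clockwise.
Lamp: 9.22 × 9.81 = 90.45 N down at 4.706 m → arm 0.734 m, τ = 90.45 × 0.734 = 66.39 N·m clockwise.
Sandbag: 11.3 × 9.81 = 110.9 N down at 0.48 m → arm 4.96 m, τ = 110.9 × 4.96 = 550.1 N·m clockwise.
Net moment of the loads = 1259 N·m clockwise.
The upward force F acts at a point 0.64 m from the right end, arm 4.8 m, giving F × 4.8 counterclockwise.
Setting net torque to zero: F × 4.8 = 1259 → F = 1259 / 4.8 = 262 N.

F ≈ 262 N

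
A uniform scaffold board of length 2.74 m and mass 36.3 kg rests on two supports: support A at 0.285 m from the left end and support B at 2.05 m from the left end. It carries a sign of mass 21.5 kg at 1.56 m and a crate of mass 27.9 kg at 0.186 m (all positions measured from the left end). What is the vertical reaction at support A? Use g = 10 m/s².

Choose support B as the axis so its reaction then has zero moment arm.
Beam weight: 36.3 × 10 = 363 N down at 1.37 m → arm 0.68 m, τ = 363 × 0.68 = 246.8 N·m counterclockwise.
Sign: 21.5 × 10 = 215 N down at 1.56 m → arm 0.49 m, τ = 215 × 0.49 = 105.3 N·m counterclockwise.
Crate: 27.9 × 10 = 279 N down at 0.186 m → arm 1.864 m, τ = 279 × 1.864 = 520.1 N·m counterclockwise.
Net load moment about support B = 872.2 N·m counterclockwise.
Reaction R at support A is upward at 0.285 m, arm 1.765 m → moment R × 1.765 clockwise.
Setting net torque to zero: R × 1.765 = 872.2 → R = 494 N.

R_A ≈ 494 N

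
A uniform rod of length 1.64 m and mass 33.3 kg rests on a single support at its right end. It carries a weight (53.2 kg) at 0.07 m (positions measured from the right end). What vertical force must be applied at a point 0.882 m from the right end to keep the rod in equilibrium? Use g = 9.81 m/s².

F ≈ 345 N

Sum moments about the right end (the unknown pivot reaction has zero arm there).
Beam weight: 33.3 × 9.81 = 326.7 N down at 0.82 m → arm 0.82 m, τ = 326.7 × 0.82 = 267.9 N·m counterclockwise.
Weight: 53.2 × 9.81 = 521.9 N down at 0.07 m → arm 0.07 m, τ = 521.9 × 0.07 = 36.53 N·m counterclockwise.
Net moment of the loads = 304.4 N·m counterclockwise.
The upward force F acts at a point 0.882 m from the right end, arm 0.882 m, giving F × 0.882 clockwise.
Balancing moments: F × 0.882 = 304.4, giving F = 304.4 / 0.882 = 345 N.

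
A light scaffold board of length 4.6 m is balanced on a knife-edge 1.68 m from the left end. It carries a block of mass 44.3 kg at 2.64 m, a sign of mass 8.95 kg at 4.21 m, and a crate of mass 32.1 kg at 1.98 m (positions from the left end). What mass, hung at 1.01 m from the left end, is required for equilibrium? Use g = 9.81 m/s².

Take moments about the knife-edge (at 1.68 m from the left end).
Block: 44.3 × 9.81 = 434.6 N down at 2.64 m → arm 0.96 m, τ = 434.6 × 0.96 = 417.2 N·m clockwise.
Sign: 8.95 × 9.81 = 87.8 N down at 4.21 m → arm 2.53 m, τ = 87.8 × 2.53 = 222.1 N·m clockwise.
Crate: 32.1 × 9.81 = 314.9 N down at 1.98 m → arm 0.3 m, τ = 314.9 × 0.3 = 94.47 N·m clockwise.
Net moment of known loads = 733.8 N·m clockwise.
An unknown mass m at 1.01 m has arm 0.67 m; its moment is m·g·0.67 counterclockwise.
Balancing moments: m × 9.81 × 0.67 = 733.8, giving m = 733.8 / (9.81 × 0.67) = 112 kg.

m ≈ 112 kg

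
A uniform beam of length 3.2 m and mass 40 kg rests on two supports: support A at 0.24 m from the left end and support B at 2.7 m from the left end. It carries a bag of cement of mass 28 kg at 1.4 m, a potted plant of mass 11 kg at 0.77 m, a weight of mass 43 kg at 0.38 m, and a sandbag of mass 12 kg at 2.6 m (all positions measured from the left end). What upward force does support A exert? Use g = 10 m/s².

About support B:
Beam weight: 40 × 10 = 400 N down at 1.6 m → arm 1.1 m, τ = 400 × 1.1 = 440 N·m counterclockwise.
Bag of cement: 28 × 10 = 280 N down at 1.4 m → arm 1.3 m, τ = 280 × 1.3 = 364 N·m counterclockwise.
Potted plant: 11 × 10 = 110 N down at 0.77 m → arm 1.93 m, τ = 110 × 1.93 = 212.3 N·m counterclockwise.
Weight: 43 × 10 = 430 N down at 0.38 m → arm 2.32 m, τ = 430 × 2.32 = 997.6 N·m counterclockwise.
Sandbag: 12 × 10 = 120 N down at 2.6 m → arm 0.1 m, τ = 120 × 0.1 = 12 N·m counterclockwise.
Net load moment about support B = 2026 N·m counterclockwise.
Reaction R at support A is upward at 0.24 m, arm 2.46 m → moment R × 2.46 clockwise.
Setting net torque to zero: R × 2.46 = 2026 → R = 824 N.

R_A ≈ 824 N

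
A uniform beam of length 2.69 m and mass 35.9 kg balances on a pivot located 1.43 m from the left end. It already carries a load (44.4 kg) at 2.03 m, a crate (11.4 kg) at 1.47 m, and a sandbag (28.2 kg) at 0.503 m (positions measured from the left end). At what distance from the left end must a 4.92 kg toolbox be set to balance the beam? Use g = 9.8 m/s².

x ≈ 1.86 m from the left end

About the pivot (at 1.43 m from the left end):
Beam weight: 35.9 × 9.8 = 351.8 N down at 1.345 m → arm 0.085 m, τ = 351.8 × 0.085 = 29.9 N·m counterclockwise.
Load: 44.4 × 9.8 = 435.1 N down at 2.03 m → arm 0.6 m, τ = 435.1 × 0.6 = 261.1 N·m clockwise.
Crate: 11.4 × 9.8 = 111.7 N down at 1.47 m → arm 0.04 m, τ = 111.7 × 0.04 = 4.468 N·m clockwise.
Sandbag: 28.2 × 9.8 = 276.4 N down at 0.503 m → arm 0.927 m, τ = 276.4 × 0.927 = 256.2 N·m counterclockwise.
Net moment of existing loads = 20.53 N·m counterclockwise.
The toolbox weighs 4.92 × 9.8 = 48.22 N and must supply an equal clockwise moment, so its lever arm about the pivot is 20.53 / 48.22 = 0.426 m.
That puts it at 1.43 + 0.426 = 1.86 m from the left end.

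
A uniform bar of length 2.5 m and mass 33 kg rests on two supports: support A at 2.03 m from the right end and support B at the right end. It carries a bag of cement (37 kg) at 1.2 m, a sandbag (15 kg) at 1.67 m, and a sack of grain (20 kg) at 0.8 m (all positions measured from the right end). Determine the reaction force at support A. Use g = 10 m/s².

Taking torques about support B:
Beam weight: 33 × 10 = 330 N down at 1.25 m → arm 1.25 m, τ = 330 × 1.25 = 412.5 N·m counterclockwise.
Bag of cement: 37 × 10 = 370 N down at 1.2 m → arm 1.2 m, τ = 370 × 1.2 = 444 N·m counterclockwise.
Sandbag: 15 × 10 = 150 N down at 1.67 m → arm 1.67 m, τ = 150 × 1.67 = 250.5 N·m counterclockwise.
Sack of grain: 20 × 10 = 200 N down at 0.8 m → arm 0.8 m, τ = 200 × 0.8 = 160 N·m counterclockwise.
Net load moment about support B = 1267 N·m counterclockwise.
Reaction R at support A is upward at 2.03 m, arm 2.03 m → moment R × 2.03 clockwise.
Στ = 0 ⇒ R × 2.03 = 1267 ⇒ R = 624 N.

R_A ≈ 624 N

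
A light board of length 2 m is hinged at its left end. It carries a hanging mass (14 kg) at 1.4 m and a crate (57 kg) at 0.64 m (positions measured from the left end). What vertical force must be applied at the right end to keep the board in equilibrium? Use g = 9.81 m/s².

F ≈ 275 N

Take moments about the left end.
Hanging mass: 14 × 9.81 = 137.3 N down at 1.4 m → arm 1.4 m, τ = 137.3 × 1.4 = 192.2 N·m clockwise.
Crate: 57 × 9.81 = 559.2 N down at 0.64 m → arm 0.64 m, τ = 559.2 × 0.64 = 357.9 N·m clockwise.
Net moment of the loads = 550.1 N·m clockwise.
The upward force F acts at the right end, arm 2 m, giving F × 2 counterclockwise.
Balancing moments: F × 2 = 550.1, giving F = 550.1 / 2 = 275 N.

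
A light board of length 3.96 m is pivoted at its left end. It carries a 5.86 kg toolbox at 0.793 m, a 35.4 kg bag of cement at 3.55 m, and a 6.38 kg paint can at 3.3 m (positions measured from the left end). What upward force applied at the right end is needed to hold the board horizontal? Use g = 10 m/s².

F ≈ 382 N

Take moments about the left end.
Toolbox: 5.86 × 10 = 58.6 N down at 0.793 m → arm 0.793 m, τ = 58.6 × 0.793 = 46.47 N·m clockwise.
Bag of cement: 35.4 × 10 = 354 N down at 3.55 m → arm 3.55 m, τ = 354 × 3.55 = 1257 N·m clockwise.
Paint can: 6.38 × 10 = 63.8 N down at 3.3 m → arm 3.3 m, τ = 63.8 × 3.3 = 210.5 N·m clockwise.
Net moment of the loads = 1514 N·m clockwise.
The upward force F acts at the right end, arm 3.96 m, giving F × 3.96 counterclockwise.
Στ = 0 ⇒ F × 3.96 = 1514 ⇒ F = 1514 / 3.96 = 382 N.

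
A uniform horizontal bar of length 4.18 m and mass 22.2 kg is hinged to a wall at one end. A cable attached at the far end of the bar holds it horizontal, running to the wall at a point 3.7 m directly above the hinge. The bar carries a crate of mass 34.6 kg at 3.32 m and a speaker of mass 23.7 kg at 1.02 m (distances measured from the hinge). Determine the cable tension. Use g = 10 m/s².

T ≈ 669 N

Choose the hinge as the axis so the unknown hinge reaction has zero arm there.
Beam weight: 22.2 × 10 = 222 N down at 2.09 m → arm 2.09 m, τ = 222 × 2.09 = 464 N·m clockwise.
Crate: 34.6 × 10 = 346 N down at 3.32 m → arm 3.32 m, τ = 346 × 3.32 = 1149 N·m clockwise.
Speaker: 23.7 × 10 = 237 N down at 1.02 m → arm 1.02 m, τ = 237 × 1.02 = 241.7 N·m clockwise.
Total clockwise load moment = 1855 N·m.
The cable tension T acts at 4.18 m; only its component perpendicular to the bar, T sinθ, produces torque. sinθ = h/√(h²+d²) = 3.7/√(3.7²+4.18²) = 0.6628.
Στ = 0 ⇒ T × 4.18 × 0.6628 = 1855 ⇒ T = 1855 / 2.771 = 669 N.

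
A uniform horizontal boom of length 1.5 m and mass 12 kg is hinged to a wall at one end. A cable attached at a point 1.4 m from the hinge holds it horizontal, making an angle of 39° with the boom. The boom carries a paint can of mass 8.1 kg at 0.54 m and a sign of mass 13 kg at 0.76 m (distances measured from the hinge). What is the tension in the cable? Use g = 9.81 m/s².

Take moments about the hinge.
Beam weight: 12 × 9.81 = 117.7 N down at 0.75 m → arm 0.75 m, τ = 117.7 × 0.75 = 88.28 N·m clockwise.
Paint can: 8.1 × 9.81 = 79.46 N down at 0.54 m → arm 0.54 m, τ = 79.46 × 0.54 = 42.91 N·m clockwise.
Sign: 13 × 9.81 = 127.5 N down at 0.76 m → arm 0.76 m, τ = 127.5 × 0.76 = 96.9 N·m clockwise.
Total clockwise load moment = 228.1 N·m.
The cable tension T acts at 1.4 m; only its component perpendicular to the boom, T sinθ, produces torque. sin 39° = 0.6293.
Στ = 0 ⇒ T × 1.4 × 0.6293 = 228.1 ⇒ T = 228.1 / 0.881 = 259 N.

T ≈ 259 N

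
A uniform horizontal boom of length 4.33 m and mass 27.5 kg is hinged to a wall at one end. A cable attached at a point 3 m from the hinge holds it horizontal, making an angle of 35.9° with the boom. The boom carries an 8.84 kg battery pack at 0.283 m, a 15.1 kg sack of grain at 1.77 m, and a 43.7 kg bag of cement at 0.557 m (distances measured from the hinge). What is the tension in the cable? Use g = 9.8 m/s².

T ≈ 630 N

Choose the hinge as the axis so the unknown hinge reaction has zero arm there.
Beam weight: 27.5 × 9.8 = 269.5 N down at 2.165 m → arm 2.165 m, τ = 269.5 × 2.165 = 583.5 N·m clockwise.
Battery pack: 8.84 × 9.8 = 86.63 N down at 0.283 m → arm 0.283 m, τ = 86.63 × 0.283 = 24.52 N·m clockwise.
Sack of grain: 15.1 × 9.8 = 148 N down at 1.77 m → arm 1.77 m, τ = 148 × 1.77 = 262 N·m clockwise.
Bag of cement: 43.7 × 9.8 = 428.3 N down at 0.557 m → arm 0.557 m, τ = 428.3 × 0.557 = 238.6 N·m clockwise.
Total clockwise load moment = 1109 N·m.
The cable tension T acts at 3 m; only its component perpendicular to the boom, T sinθ, produces torque. sin 35.9° = 0.5864.
Setting net torque to zero: T × 3 × 0.5864 = 1109 → T = 1109 / 1.759 = 630 N.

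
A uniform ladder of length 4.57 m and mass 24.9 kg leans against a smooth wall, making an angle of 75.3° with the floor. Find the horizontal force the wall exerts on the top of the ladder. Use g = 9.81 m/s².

Choose the foot of the ladder as the axis so the floor normal and friction both act there and drop out.
Ladder weight 24.9×9.81 = 244.3 N acts at 2.285 m along the ladder; its horizontal arm is 2.285·cos75.3° = 0.5798 m → τ = 141.6 N·m clockwise.
Wall normal N acts horizontally at the top; its moment arm is the height L sinθ = 4.57·sin75.3° = 4.42 m, counterclockwise.
Balancing moments: N × 4.42 = 141.6, giving N = 32 N.

N_wall ≈ 32 N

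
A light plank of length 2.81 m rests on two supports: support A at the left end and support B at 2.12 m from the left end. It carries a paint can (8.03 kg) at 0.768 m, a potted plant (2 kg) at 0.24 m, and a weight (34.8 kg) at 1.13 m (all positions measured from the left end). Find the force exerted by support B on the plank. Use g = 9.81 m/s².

Taking torques about support A:
Paint can: 8.03 × 9.81 = 78.77 N down at 0.768 m → arm 0.768 m, τ = 78.77 × 0.768 = 60.5 N·m clockwise.
Potted plant: 2 × 9.81 = 19.62 N down at 0.24 m → arm 0.24 m, τ = 19.62 × 0.24 = 4.709 N·m clockwise.
Weight: 34.8 × 9.81 = 341.4 N down at 1.13 m → arm 1.13 m, τ = 341.4 × 1.13 = 385.8 N·m clockwise.
Net load moment about support A = 451 N·m clockwise.
Reaction R at support B is upward at 2.12 m, arm 2.12 m → moment R × 2.12 counterclockwise.
Στ = 0 ⇒ R × 2.12 = 451 ⇒ R = 213 N.

R_B ≈ 213 N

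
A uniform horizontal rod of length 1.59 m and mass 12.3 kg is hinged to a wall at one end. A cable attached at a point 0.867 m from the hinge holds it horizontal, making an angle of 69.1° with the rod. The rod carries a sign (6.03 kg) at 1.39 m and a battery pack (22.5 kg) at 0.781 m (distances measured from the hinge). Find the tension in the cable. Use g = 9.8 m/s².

About the hinge:
Beam weight: 12.3 × 9.8 = 120.5 N down at 0.795 m → arm 0.795 m, τ = 120.5 × 0.795 = 95.8 N·m clockwise.
Sign: 6.03 × 9.8 = 59.09 N down at 1.39 m → arm 1.39 m, τ = 59.09 × 1.39 = 82.14 N·m clockwise.
Battery pack: 22.5 × 9.8 = 220.5 N down at 0.781 m → arm 0.781 m, τ = 220.5 × 0.781 = 172.2 N·m clockwise.
Total clockwise load moment = 350.1 N·m.
The cable tension T acts at 0.867 m; only its component perpendicular to the rod, T sinθ, produces torque. sin 69.1° = 0.9342.
Setting net torque to zero: T × 0.867 × 0.9342 = 350.1 → T = 350.1 / 0.81 = 432 N.

T ≈ 432 N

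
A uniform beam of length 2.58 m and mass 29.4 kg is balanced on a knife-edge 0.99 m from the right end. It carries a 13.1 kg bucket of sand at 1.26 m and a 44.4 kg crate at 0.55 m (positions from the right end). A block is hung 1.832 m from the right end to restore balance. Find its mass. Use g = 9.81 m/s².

m ≈ 8.53 kg

Sum moments about the knife-edge (at 0.99 m from the right end) (the support reaction has zero arm there).
Beam weight: 29.4 × 9.81 = 288.4 N down at 1.29 m → arm 0.3 m, τ = 288.4 × 0.3 = 86.52 N·m counterclockwise.
Bucket of sand: 13.1 × 9.81 = 128.5 N down at 1.26 m → arm 0.27 m, τ = 128.5 × 0.27 = 34.7 N·m counterclockwise.
Crate: 44.4 × 9.81 = 435.6 N down at 0.55 m → arm 0.44 m, τ = 435.6 × 0.44 = 191.7 N·m clockwise.
Net moment of known loads = 70.48 N·m clockwise.
An unknown mass m at 1.832 m has arm 0.842 m; its moment is m·g·0.842 counterclockwise.
Balancing moments: m × 9.81 × 0.842 = 70.48, giving m = 70.48 / (9.81 × 0.842) = 8.53 kg.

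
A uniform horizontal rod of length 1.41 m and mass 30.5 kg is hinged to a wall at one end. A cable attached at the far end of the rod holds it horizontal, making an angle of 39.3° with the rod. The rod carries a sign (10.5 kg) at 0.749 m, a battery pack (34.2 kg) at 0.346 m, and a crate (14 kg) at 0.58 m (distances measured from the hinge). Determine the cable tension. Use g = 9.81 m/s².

T ≈ 542 N

Taking torques about the hinge:
Beam weight: 30.5 × 9.81 = 299.2 N down at 0.705 m → arm 0.705 m, τ = 299.2 × 0.705 = 210.9 N·m clockwise.
Sign: 10.5 × 9.81 = 103 N down at 0.749 m → arm 0.749 m, τ = 103 × 0.749 = 77.15 N·m clockwise.
Battery pack: 34.2 × 9.81 = 335.5 N down at 0.346 m → arm 0.346 m, τ = 335.5 × 0.346 = 116.1 N·m clockwise.
Crate: 14 × 9.81 = 137.3 N down at 0.58 m → arm 0.58 m, τ = 137.3 × 0.58 = 79.63 N·m clockwise.
Total clockwise load moment = 483.8 N·m.
The cable tension T acts at 1.41 m; only its component perpendicular to the rod, T sinθ, produces torque. sin 39.3° = 0.6334.
Balancing moments: T × 1.41 × 0.6334 = 483.8, giving T = 483.8 / 0.8931 = 542 N.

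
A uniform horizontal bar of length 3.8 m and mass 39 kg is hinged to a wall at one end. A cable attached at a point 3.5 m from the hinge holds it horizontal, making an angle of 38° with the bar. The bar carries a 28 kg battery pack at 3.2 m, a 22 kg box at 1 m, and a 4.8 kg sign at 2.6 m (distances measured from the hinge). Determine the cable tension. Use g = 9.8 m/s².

Choose the hinge as the axis so the unknown hinge reaction has zero arm there.
Beam weight: 39 × 9.8 = 382.2 N down at 1.9 m → arm 1.9 m, τ = 382.2 × 1.9 = 726.2 N·m clockwise.
Battery pack: 28 × 9.8 = 274.4 N down at 3.2 m → arm 3.2 m, τ = 274.4 × 3.2 = 878.1 N·m clockwise.
Box: 22 × 9.8 = 215.6 N down at 1 m → arm 1 m, τ = 215.6 × 1 = 215.6 N·m clockwise.
Sign: 4.8 × 9.8 = 47.04 N down at 2.6 m → arm 2.6 m, τ = 47.04 × 2.6 = 122.3 N·m clockwise.
Total clockwise load moment = 1942 N·m.
The cable tension T acts at 3.5 m; only its component perpendicular to the bar, T sinθ, produces torque. sin 38° = 0.6157.
For rotational equilibrium, T × 3.5 × 0.6157 = 1942, so T = 1942 / 2.155 = 901 N.

T ≈ 901 N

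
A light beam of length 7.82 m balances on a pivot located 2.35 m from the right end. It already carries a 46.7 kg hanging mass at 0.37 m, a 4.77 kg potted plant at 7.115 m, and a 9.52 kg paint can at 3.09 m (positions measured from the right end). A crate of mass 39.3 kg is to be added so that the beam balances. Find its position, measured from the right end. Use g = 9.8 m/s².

x ≈ 3.95 m from the right end

About the pivot (at 2.35 m from the right end):
Hanging mass: 46.7 × 9.8 = 457.7 N down at 0.37 m → arm 1.98 m, τ = 457.7 × 1.98 = 906.2 N·m clockwise.
Potted plant: 4.77 × 9.8 = 46.75 N down at 7.115 m → arm 4.765 m, τ = 46.75 × 4.765 = 222.8 N·m counterclockwise.
Paint can: 9.52 × 9.8 = 93.3 N down at 3.09 m → arm 0.74 m, τ = 93.3 × 0.74 = 69.04 N·m counterclockwise.
Net moment of existing loads = 614.4 N·m clockwise.
The crate weighs 39.3 × 9.8 = 385.1 N and must supply an equal counterclockwise moment, so its lever arm about the pivot is 614.4 / 385.1 = 1.6 m.
That puts it at 2.35 + 1.6 = 3.95 m from the right end.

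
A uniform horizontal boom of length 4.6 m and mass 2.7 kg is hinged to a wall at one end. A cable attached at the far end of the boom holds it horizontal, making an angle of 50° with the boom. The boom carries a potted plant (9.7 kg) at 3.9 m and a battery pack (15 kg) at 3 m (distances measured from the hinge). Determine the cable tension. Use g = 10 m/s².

Sum moments about the hinge (the unknown hinge reaction has zero arm there).
Beam weight: 2.7 × 10 = 27 N down at 2.3 m → arm 2.3 m, τ = 27 × 2.3 = 62.1 N·m clockwise.
Potted plant: 9.7 × 10 = 97 N down at 3.9 m → arm 3.9 m, τ = 97 × 3.9 = 378.3 N·m clockwise.
Battery pack: 15 × 10 = 150 N down at 3 m → arm 3 m, τ = 150 × 3 = 450 N·m clockwise.
Total clockwise load moment = 890.4 N·m.
The cable tension T acts at 4.6 m; only its component perpendicular to the boom, T sinθ, produces torque. sin 50° = 0.766.
For rotational equilibrium, T × 4.6 × 0.766 = 890.4, so T = 890.4 / 3.524 = 253 N.

T ≈ 253 N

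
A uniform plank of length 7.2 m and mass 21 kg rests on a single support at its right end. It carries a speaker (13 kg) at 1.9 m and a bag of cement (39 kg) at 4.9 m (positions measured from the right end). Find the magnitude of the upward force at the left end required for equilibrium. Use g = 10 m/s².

F ≈ 405 N

Choose the right end as the axis so the unknown pivot reaction has zero arm there.
Beam weight: 21 × 10 = 210 N down at 3.6 m → arm 3.6 m, τ = 210 × 3.6 = 756 N·m counterclockwise.
Speaker: 13 × 10 = 130 N down at 1.9 m → arm 1.9 m, τ = 130 × 1.9 = 247 N·m counterclockwise.
Bag of cement: 39 × 10 = 390 N down at 4.9 m → arm 4.9 m, τ = 390 × 4.9 = 1911 N·m counterclockwise.
Net moment of the loads = 2914 N·m counterclockwise.
The upward force F acts at the left end, arm 7.2 m, giving F × 7.2 clockwise.
Balancing moments: F × 7.2 = 2914, giving F = 2914 / 7.2 = 405 N.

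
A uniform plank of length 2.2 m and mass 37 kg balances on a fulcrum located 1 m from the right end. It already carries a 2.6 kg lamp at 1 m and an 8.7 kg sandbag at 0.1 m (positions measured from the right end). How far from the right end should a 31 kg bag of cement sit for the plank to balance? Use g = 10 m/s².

x ≈ 1.13 m from the right end

Sum moments about the fulcrum (at 1 m from the right end) (the support reaction has zero arm there).
Beam weight: 37 × 10 = 370 N down at 1.1 m → arm 0.1 m, τ = 370 × 0.1 = 37 N·m counterclockwise.
Lamp: acts at the fulcrum, moment arm 0 → no torque.
Sandbag: 8.7 × 10 = 87 N down at 0.1 m → arm 0.9 m, τ = 87 × 0.9 = 78.3 N·m clockwise.
Net moment of existing loads = 41.3 N·m clockwise.
The bag of cement weighs 31 × 10 = 310 N and must supply an equal counterclockwise moment, so its lever arm about the fulcrum is 41.3 / 310 = 0.133 m.
That puts it at 1 + 0.133 = 1.13 m from the right end.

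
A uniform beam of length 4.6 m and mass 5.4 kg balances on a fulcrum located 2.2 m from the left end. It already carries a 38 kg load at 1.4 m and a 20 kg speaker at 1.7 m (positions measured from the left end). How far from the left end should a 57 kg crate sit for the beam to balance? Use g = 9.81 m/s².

x ≈ 2.9 m from the left end

Take moments about the fulcrum (at 2.2 m from the left end).
Beam weight: 5.4 × 9.81 = 52.97 N down at 2.3 m → arm 0.1 m, τ = 52.97 × 0.1 = 5.297 N·m clockwise.
Load: 38 × 9.81 = 372.8 N down at 1.4 m → arm 0.8 m, τ = 372.8 × 0.8 = 298.2 N·m counterclockwise.
Speaker: 20 × 9.81 = 196.2 N down at 1.7 m → arm 0.5 m, τ = 196.2 × 0.5 = 98.1 N·m counterclockwise.
Net moment of existing loads = 391 N·m counterclockwise.
The crate weighs 57 × 9.81 = 559.2 N and must supply an equal clockwise moment, so its lever arm about the fulcrum is 391 / 559.2 = 0.699 m.
That puts it at 2.2 + 0.699 = 2.9 m from the left end.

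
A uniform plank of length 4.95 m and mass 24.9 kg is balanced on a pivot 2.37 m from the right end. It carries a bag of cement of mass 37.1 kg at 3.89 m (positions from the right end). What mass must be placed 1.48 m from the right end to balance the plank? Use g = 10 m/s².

m ≈ 66.3 kg

Choose the pivot (at 2.37 m from the right end) as the axis so the support reaction has zero arm there.
Beam weight: 24.9 × 10 = 249 N down at 2.475 m → arm 0.105 m, τ = 249 × 0.105 = 26.14 N·m counterclockwise.
Bag of cement: 37.1 × 10 = 371 N down at 3.89 m → arm 1.52 m, τ = 371 × 1.52 = 563.9 N·m counterclockwise.
Net moment of known loads = 590 N·m counterclockwise.
An unknown mass m at 1.48 m has arm 0.89 m; its moment is m·g·0.89 clockwise.
Setting net torque to zero: m × 10 × 0.89 = 590 → m = 590 / (10 × 0.89) = 66.3 kg.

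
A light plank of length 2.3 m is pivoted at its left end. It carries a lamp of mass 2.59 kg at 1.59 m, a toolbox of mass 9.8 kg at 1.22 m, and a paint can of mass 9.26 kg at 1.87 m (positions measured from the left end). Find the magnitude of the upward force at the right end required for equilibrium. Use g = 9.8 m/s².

F ≈ 142 N

About the left end:
Lamp: 2.59 × 9.8 = 25.38 N down at 1.59 m → arm 1.59 m, τ = 25.38 × 1.59 = 40.35 N·m clockwise.
Toolbox: 9.8 × 9.8 = 96.04 N down at 1.22 m → arm 1.22 m, τ = 96.04 × 1.22 = 117.2 N·m clockwise.
Paint can: 9.26 × 9.8 = 90.75 N down at 1.87 m → arm 1.87 m, τ = 90.75 × 1.87 = 169.7 N·m clockwise.
Net moment of the loads = 327.2 N·m clockwise.
The upward force F acts at the right end, arm 2.3 m, giving F × 2.3 counterclockwise.
For rotational equilibrium, F × 2.3 = 327.2, so F = 327.2 / 2.3 = 142 N.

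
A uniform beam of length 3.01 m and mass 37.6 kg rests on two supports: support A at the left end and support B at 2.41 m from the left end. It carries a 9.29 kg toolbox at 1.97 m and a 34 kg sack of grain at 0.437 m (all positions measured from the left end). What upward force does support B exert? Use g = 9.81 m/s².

R_B ≈ 365 N

Sum moments about support A (its reaction then has zero moment arm).
Beam weight: 37.6 × 9.81 = 368.9 N down at 1.505 m → arm 1.505 m, τ = 368.9 × 1.505 = 555.2 N·m clockwise.
Toolbox: 9.29 × 9.81 = 91.13 N down at 1.97 m → arm 1.97 m, τ = 91.13 × 1.97 = 179.5 N·m clockwise.
Sack of grain: 34 × 9.81 = 333.5 N down at 0.437 m → arm 0.437 m, τ = 333.5 × 0.437 = 145.7 N·m clockwise.
Net load moment about support A = 880.4 N·m clockwise.
Reaction R at support B is upward at 2.41 m, arm 2.41 m → moment R × 2.41 counterclockwise.
For rotational equilibrium, R × 2.41 = 880.4, so R = 365 N.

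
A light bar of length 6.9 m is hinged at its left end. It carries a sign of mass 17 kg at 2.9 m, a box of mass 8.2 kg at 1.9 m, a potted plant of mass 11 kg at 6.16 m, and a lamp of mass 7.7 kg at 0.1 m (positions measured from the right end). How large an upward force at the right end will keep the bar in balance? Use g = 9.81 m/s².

F ≈ 241 N

Choose the left end as the axis so the unknown pivot reaction has zero arm there.
Sign: 17 × 9.81 = 166.8 N down at 2.9 m → arm 4 m, τ = 166.8 × 4 = 667.2 N·m clockwise.
Box: 8.2 × 9.81 = 80.44 N down at 1.9 m → arm 5 m, τ = 80.44 × 5 = 402.2 N·m clockwise.
Potted plant: 11 × 9.81 = 107.9 N down at 6.16 m → arm 0.74 m, τ = 107.9 × 0.74 = 79.85 N·m clockwise.
Lamp: 7.7 × 9.81 = 75.54 N down at 0.1 m → arm 6.8 m, τ = 75.54 × 6.8 = 513.7 N·m clockwise.
Net moment of the loads = 1663 N·m clockwise.
The upward force F acts at the right end, arm 6.9 m, giving F × 6.9 counterclockwise.
Setting net torque to zero: F × 6.9 = 1663 → F = 1663 / 6.9 = 241 N.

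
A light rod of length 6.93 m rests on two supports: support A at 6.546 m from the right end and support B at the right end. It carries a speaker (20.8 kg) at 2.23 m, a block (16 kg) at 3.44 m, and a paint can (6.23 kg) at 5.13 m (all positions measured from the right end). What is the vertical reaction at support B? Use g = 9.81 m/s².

R_B ≈ 222 N

About support A:
Speaker: 20.8 × 9.81 = 204 N down at 2.23 m → arm 4.316 m, τ = 204 × 4.316 = 880.5 N·m clockwise.
Block: 16 × 9.81 = 157 N down at 3.44 m → arm 3.106 m, τ = 157 × 3.106 = 487.6 N·m clockwise.
Paint can: 6.23 × 9.81 = 61.12 N down at 5.13 m → arm 1.416 m, τ = 61.12 × 1.416 = 86.55 N·m clockwise.
Net load moment about support A = 1455 N·m clockwise.
Reaction R at support B is upward at 0 m, arm 6.546 m → moment R × 6.546 counterclockwise.
Setting net torque to zero: R × 6.546 = 1455 → R = 222 N.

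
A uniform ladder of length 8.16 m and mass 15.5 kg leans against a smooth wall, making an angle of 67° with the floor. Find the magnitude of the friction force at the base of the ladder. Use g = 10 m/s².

Taking torques about the foot of the ladder:
Ladder weight 15.5×10 = 155 N acts at 4.08 m along the ladder; its horizontal arm is 4.08·cos67° = 1.594 m → τ = 247.1 N·m clockwise.
Wall normal N acts horizontally at the top; its moment arm is the height L sinθ = 8.16·sin67° = 7.511 m, counterclockwise.
Στ = 0 ⇒ N × 7.511 = 247.1 ⇒ N = 32.9 N.
ΣFx = 0: friction at the foot balances the wall's push, so f = N_wall = 32.9 N.

f ≈ 32.9 N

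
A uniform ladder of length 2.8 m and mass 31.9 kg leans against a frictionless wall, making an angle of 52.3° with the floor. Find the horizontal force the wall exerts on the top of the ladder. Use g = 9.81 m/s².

N_wall ≈ 121 N

Take moments about the foot of the ladder.
Ladder weight 31.9×9.81 = 312.9 N acts at 1.4 m along the ladder; its horizontal arm is 1.4·cos52.3° = 0.8561 m → τ = 267.9 N·m clockwise.
Wall normal N acts horizontally at the top; its moment arm is the height L sinθ = 2.8·sin52.3° = 2.215 m, counterclockwise.
Balancing moments: N × 2.215 = 267.9, giving N = 121 N.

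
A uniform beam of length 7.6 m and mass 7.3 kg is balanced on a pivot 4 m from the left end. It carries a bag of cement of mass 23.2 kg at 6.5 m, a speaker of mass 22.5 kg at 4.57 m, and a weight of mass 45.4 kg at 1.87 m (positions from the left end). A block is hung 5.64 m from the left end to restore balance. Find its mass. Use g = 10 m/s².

Take moments about the pivot (at 4 m from the left end).
Beam weight: 7.3 × 10 = 73 N down at 3.8 m → arm 0.2 m, τ = 73 × 0.2 = 14.6 N·m counterclockwise.
Bag of cement: 23.2 × 10 = 232 N down at 6.5 m → arm 2.5 m, τ = 232 × 2.5 = 580 N·m clockwise.
Speaker: 22.5 × 10 = 225 N down at 4.57 m → arm 0.57 m, τ = 225 × 0.57 = 128.2 N·m clockwise.
Weight: 45.4 × 10 = 454 N down at 1.87 m → arm 2.13 m, τ = 454 × 2.13 = 967 N·m counterclockwise.
Net moment of known loads = 273.4 N·m counterclockwise.
An unknown mass m at 5.64 m has arm 1.64 m; its moment is m·g·1.64 clockwise.
Setting net torque to zero: m × 10 × 1.64 = 273.4 → m = 273.4 / (10 × 1.64) = 16.7 kg.

m ≈ 16.7 kg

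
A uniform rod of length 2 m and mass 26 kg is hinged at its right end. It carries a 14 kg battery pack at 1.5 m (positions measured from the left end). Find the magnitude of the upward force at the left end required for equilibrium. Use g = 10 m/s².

F ≈ 165 N

About the right end:
Beam weight: 26 × 10 = 260 N down at 1 m → arm 1 m, τ = 260 × 1 = 260 N·m counterclockwise.
Battery pack: 14 × 10 = 140 N down at 1.5 m → arm 0.5 m, τ = 140 × 0.5 = 70 N·m counterclockwise.
Net moment of the loads = 330 N·m counterclockwise.
The upward force F acts at the left end, arm 2 m, giving F × 2 clockwise.
Balancing moments: F × 2 = 330, giving F = 330 / 2 = 165 N.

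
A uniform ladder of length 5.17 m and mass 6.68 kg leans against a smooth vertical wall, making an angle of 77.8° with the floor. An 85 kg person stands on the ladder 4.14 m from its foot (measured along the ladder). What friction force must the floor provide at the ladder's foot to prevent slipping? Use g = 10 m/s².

Choose the foot of the ladder as the axis so the floor normal and friction both act there and drop out.
Ladder weight 6.68×10 = 66.8 N acts at 2.585 m along the ladder; its horizontal arm is 2.585·cos77.8° = 0.5463 m → τ = 36.49 N·m clockwise.
Person: 85×10 = 850 N at 4.14 m → arm 0.8749 m → τ = 743.7 N·m clockwise.
Wall normal N acts horizontally at the top; its moment arm is the height L sinθ = 5.17·sin77.8° = 5.053 m, counterclockwise.
For rotational equilibrium, N × 5.053 = 780.2, so N = 154 N.
ΣFx = 0: friction at the foot balances the wall's push, so f = N_wall = 154 N.

f ≈ 154 N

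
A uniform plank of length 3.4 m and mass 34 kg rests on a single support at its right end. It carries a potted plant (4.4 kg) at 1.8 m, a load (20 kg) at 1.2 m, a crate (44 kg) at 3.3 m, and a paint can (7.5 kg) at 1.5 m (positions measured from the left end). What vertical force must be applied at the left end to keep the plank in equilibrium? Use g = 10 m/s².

F ≈ 375 N

Take moments about the right end.
Beam weight: 34 × 10 = 340 N down at 1.7 m → arm 1.7 m, τ = 340 × 1.7 = 578 N·m counterclockwise.
Potted plant: 4.4 × 10 = 44 N down at 1.8 m → arm 1.6 m, τ = 44 × 1.6 = 70.4 N·m counterclockwise.
Load: 20 × 10 = 200 N down at 1.2 m → arm 2.2 m, τ = 200 × 2.2 = 440 N·m counterclockwise.
Crate: 44 × 10 = 440 N down at 3.3 m → arm 0.1 m, τ = 440 × 0.1 = 44 N·m counterclockwise.
Paint can: 7.5 × 10 = 75 N down at 1.5 m → arm 1.9 m, τ = 75 × 1.9 = 142.5 N·m counterclockwise.
Net moment of the loads = 1275 N·m counterclockwise.
The upward force F acts at the left end, arm 3.4 m, giving F × 3.4 clockwise.
For rotational equilibrium, F × 3.4 = 1275, so F = 1275 / 3.4 = 375 N.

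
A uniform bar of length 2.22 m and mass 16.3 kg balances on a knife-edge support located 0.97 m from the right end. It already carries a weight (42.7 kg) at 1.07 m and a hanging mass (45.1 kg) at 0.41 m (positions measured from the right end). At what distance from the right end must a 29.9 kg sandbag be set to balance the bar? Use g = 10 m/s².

Take moments about the knife-edge support (at 0.97 m from the right end).
Beam weight: 16.3 × 10 = 163 N down at 1.11 m → arm 0.14 m, τ = 163 × 0.14 = 22.82 N·m counterclockwise.
Weight: 42.7 × 10 = 427 N down at 1.07 m → arm 0.1 m, τ = 427 × 0.1 = 42.7 N·m counterclockwise.
Hanging mass: 45.1 × 10 = 451 N down at 0.41 m → arm 0.56 m, τ = 451 × 0.56 = 252.6 N·m clockwise.
Net moment of existing loads = 187.1 N·m clockwise.
The sandbag weighs 29.9 × 10 = 299 N and must supply an equal counterclockwise moment, so its lever arm about the knife-edge support is 187.1 / 299 = 0.626 m.
That puts it at 0.97 + 0.626 = 1.6 m from the right end.

x ≈ 1.6 m from the right end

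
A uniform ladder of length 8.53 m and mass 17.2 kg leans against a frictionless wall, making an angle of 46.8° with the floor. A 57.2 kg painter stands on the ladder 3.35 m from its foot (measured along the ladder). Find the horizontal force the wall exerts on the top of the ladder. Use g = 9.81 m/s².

N_wall ≈ 286 N

Sum moments about the foot of the ladder (the floor normal and friction both act there and drop out).
Ladder weight 17.2×9.81 = 168.7 N acts at 4.265 m along the ladder; its horizontal arm is 4.265·cos46.8° = 2.92 m → τ = 492.6 N·m clockwise.
Painter: 57.2×9.81 = 561.1 N at 3.35 m → arm 2.293 m → τ = 1287 N·m clockwise.
Wall normal N acts horizontally at the top; its moment arm is the height L sinθ = 8.53·sin46.8° = 6.218 m, counterclockwise.
Balancing moments: N × 6.218 = 1780, giving N = 286 N.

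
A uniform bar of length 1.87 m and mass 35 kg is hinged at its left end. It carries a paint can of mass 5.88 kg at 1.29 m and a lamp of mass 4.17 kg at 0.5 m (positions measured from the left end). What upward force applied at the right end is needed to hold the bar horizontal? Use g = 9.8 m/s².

F ≈ 222 N

About the left end:
Beam weight: 35 × 9.8 = 343 N down at 0.935 m → arm 0.935 m, τ = 343 × 0.935 = 320.7 N·m clockwise.
Paint can: 5.88 × 9.8 = 57.62 N down at 1.29 m → arm 1.29 m, τ = 57.62 × 1.29 = 74.33 N·m clockwise.
Lamp: 4.17 × 9.8 = 40.87 N down at 0.5 m → arm 0.5 m, τ = 40.87 × 0.5 = 20.43 N·m clockwise.
Net moment of the loads = 415.5 N·m clockwise.
The upward force F acts at the right end, arm 1.87 m, giving F × 1.87 counterclockwise.
Στ = 0 ⇒ F × 1.87 = 415.5 ⇒ F = 415.5 / 1.87 = 222 N.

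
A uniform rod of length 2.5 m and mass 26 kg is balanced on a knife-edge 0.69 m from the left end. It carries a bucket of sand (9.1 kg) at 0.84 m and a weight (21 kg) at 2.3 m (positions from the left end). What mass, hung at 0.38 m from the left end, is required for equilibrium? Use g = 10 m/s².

m ≈ 160 kg

Sum moments about the knife-edge (at 0.69 m from the left end) (the support reaction has zero arm there).
Beam weight: 26 × 10 = 260 N down at 1.25 m → arm 0.56 m, τ = 260 × 0.56 = 145.6 N·m clockwise.
Bucket of sand: 9.1 × 10 = 91 N down at 0.84 m → arm 0.15 m, τ = 91 × 0.15 = 13.65 N·m clockwise.
Weight: 21 × 10 = 210 N down at 2.3 m → arm 1.61 m, τ = 210 × 1.61 = 338.1 N·m clockwise.
Net moment of known loads = 497.4 N·m clockwise.
An unknown mass m at 0.38 m has arm 0.31 m; its moment is m·g·0.31 counterclockwise.
Balancing moments: m × 10 × 0.31 = 497.4, giving m = 497.4 / (10 × 0.31) = 160 kg.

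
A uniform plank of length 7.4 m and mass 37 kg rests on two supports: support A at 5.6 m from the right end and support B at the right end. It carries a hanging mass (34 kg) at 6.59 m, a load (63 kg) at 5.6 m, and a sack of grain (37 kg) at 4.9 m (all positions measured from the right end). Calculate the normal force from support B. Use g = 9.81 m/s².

R_B ≈ 110 N

Taking torques about support A:
Beam weight: 37 × 9.81 = 363 N down at 3.7 m → arm 1.9 m, τ = 363 × 1.9 = 689.7 N·m clockwise.
Hanging mass: 34 × 9.81 = 333.5 N down at 6.59 m → arm 0.99 m, τ = 333.5 × 0.99 = 330.2 N·m counterclockwise.
Load: acts at the support A, moment arm 0 → no torque.
Sack of grain: 37 × 9.81 = 363 N down at 4.9 m → arm 0.7 m, τ = 363 × 0.7 = 254.1 N·m clockwise.
Net load moment about support A = 613.6 N·m clockwise.
Reaction R at support B is upward at 0 m, arm 5.6 m → moment R × 5.6 counterclockwise.
Setting net torque to zero: R × 5.6 = 613.6 → R = 110 N.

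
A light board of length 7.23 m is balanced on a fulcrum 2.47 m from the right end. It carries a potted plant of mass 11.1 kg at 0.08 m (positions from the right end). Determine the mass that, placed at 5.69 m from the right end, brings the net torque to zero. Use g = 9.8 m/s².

Take moments about the fulcrum (at 2.47 m from the right end).
Potted plant: 11.1 × 9.8 = 108.8 N down at 0.08 m → arm 2.39 m, τ = 108.8 × 2.39 = 260 N·m clockwise.
Net moment of known loads = 260 N·m clockwise.
An unknown mass m at 5.69 m has arm 3.22 m; its moment is m·g·3.22 counterclockwise.
Στ = 0 ⇒ m × 9.8 × 3.22 = 260 ⇒ m = 260 / (9.8 × 3.22) = 8.24 kg.

m ≈ 8.24 kg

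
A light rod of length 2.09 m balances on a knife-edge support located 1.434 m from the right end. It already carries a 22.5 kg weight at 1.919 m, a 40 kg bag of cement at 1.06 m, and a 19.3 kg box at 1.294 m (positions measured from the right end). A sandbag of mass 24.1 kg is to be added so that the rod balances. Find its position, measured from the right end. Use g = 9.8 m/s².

Sum moments about the knife-edge support (at 1.434 m from the right end) (the support reaction has zero arm there).
Weight: 22.5 × 9.8 = 220.5 N down at 1.919 m → arm 0.485 m, τ = 220.5 × 0.485 = 106.9 N·m counterclockwise.
Bag of cement: 40 × 9.8 = 392 N down at 1.06 m → arm 0.374 m, τ = 392 × 0.374 = 146.6 N·m clockwise.
Box: 19.3 × 9.8 = 189.1 N down at 1.294 m → arm 0.14 m, τ = 189.1 × 0.14 = 26.47 N·m clockwise.
Net moment of existing loads = 66.17 N·m clockwise.
The sandbag weighs 24.1 × 9.8 = 236.2 N and must supply an equal counterclockwise moment, so its lever arm about the knife-edge support is 66.17 / 236.2 = 0.28 m.
That puts it at 1.434 + 0.28 = 1.71 m from the right end.

x ≈ 1.71 m from the right end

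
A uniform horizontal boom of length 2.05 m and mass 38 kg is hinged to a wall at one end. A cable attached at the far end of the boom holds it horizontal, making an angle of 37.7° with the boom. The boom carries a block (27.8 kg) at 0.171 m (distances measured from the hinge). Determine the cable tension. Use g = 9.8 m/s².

T ≈ 342 N

Take moments about the hinge.
Beam weight: 38 × 9.8 = 372.4 N down at 1.025 m → arm 1.025 m, τ = 372.4 × 1.025 = 381.7 N·m clockwise.
Block: 27.8 × 9.8 = 272.4 N down at 0.171 m → arm 0.171 m, τ = 272.4 × 0.171 = 46.58 N·m clockwise.
Total clockwise load moment = 428.3 N·m.
The cable tension T acts at 2.05 m; only its component perpendicular to the boom, T sinθ, produces torque. sin 37.7° = 0.6115.
For rotational equilibrium, T × 2.05 × 0.6115 = 428.3, so T = 428.3 / 1.254 = 342 N.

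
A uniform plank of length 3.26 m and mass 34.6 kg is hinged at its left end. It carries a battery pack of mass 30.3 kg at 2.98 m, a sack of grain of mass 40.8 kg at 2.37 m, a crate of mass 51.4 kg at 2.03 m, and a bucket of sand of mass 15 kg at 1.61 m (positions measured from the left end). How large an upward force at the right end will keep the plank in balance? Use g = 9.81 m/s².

F ≈ 1120 N

About the left end:
Beam weight: 34.6 × 9.81 = 339.4 N down at 1.63 m → arm 1.63 m, τ = 339.4 × 1.63 = 553.2 N·m clockwise.
Battery pack: 30.3 × 9.81 = 297.2 N down at 2.98 m → arm 2.98 m, τ = 297.2 × 2.98 = 885.7 N·m clockwise.
Sack of grain: 40.8 × 9.81 = 400.2 N down at 2.37 m → arm 2.37 m, τ = 400.2 × 2.37 = 948.5 N·m clockwise.
Crate: 51.4 × 9.81 = 504.2 N down at 2.03 m → arm 2.03 m, τ = 504.2 × 2.03 = 1024 N·m clockwise.
Bucket of sand: 15 × 9.81 = 147.2 N down at 1.61 m → arm 1.61 m, τ = 147.2 × 1.61 = 237 N·m clockwise.
Net moment of the loads = 3648 N·m clockwise.
The upward force F acts at the right end, arm 3.26 m, giving F × 3.26 counterclockwise.
For rotational equilibrium, F × 3.26 = 3648, so F = 3648 / 3.26 = 1120 N.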